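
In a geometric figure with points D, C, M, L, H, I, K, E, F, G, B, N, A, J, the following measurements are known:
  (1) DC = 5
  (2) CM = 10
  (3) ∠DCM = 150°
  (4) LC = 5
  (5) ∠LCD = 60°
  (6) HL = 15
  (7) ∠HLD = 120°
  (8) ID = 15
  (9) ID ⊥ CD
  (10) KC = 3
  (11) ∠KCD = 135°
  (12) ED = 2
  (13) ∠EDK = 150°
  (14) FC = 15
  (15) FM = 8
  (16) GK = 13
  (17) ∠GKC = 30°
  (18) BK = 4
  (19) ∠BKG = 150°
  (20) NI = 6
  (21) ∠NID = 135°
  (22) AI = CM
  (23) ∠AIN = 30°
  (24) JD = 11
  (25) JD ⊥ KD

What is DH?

Step 1: By the law of cosines on triangle LCD: LD² = 5² + 5² − 2·5·5·cos(60°) = 25, so LD = 5.
Step 2: By the law of cosines on triangle DLH: DH² = 5² + 15² − 2·5·15·cos(120°) = 325, so DH = 5·√13.

Therefore, the length of DH = 5·√13.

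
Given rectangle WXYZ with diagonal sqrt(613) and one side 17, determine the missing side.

Using the Pythagorean theorem: d^2 = a^2 + b^2
b^2 = d^2 - a^2
b^2 = 613 - 289
b^2 = 324
b = sqrt(324) = 18

18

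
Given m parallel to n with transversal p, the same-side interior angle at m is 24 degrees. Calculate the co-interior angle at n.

Co-interior angles (same-side interior) formed by parallel lines and a transversal are supplementary (sum to 180 degrees).
The given angle is 24 degrees.
The co-interior angle = 180 - 24 = 156 degrees.

156 degrees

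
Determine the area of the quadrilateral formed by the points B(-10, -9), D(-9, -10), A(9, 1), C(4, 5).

The Shoelace formula works by pairing each vertex with the next (cycling back to the first).
For each pair, compute x_i*y_(i+1) - x_(i+1)*y_i:
  (-10*-10 - -9*-9) = 19
  (-9*1 - 9*-10) = 81
  (9*5 - 4*1) = 41
  (4*-9 - -10*5) = 14
Taking half the absolute value of the total: Area = (1/2)(155) = 155/2.

155/2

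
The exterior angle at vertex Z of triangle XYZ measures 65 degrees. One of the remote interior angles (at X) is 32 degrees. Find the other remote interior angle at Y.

angle Y = 65 - 32 = 33 degrees (exterior angle theorem).

33 degrees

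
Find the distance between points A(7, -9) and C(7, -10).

d = sqrt((7 - 7)^2 + (-10 - -9)^2)
d = sqrt(0^2 + -1^2)
d = sqrt(0 + 1)
d = sqrt(1) = 1

1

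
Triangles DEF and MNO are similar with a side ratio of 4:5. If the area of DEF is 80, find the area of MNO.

The ratio of areas of similar triangles = (side ratio)^2.
Side ratio = 4:5, so area ratio = 16:25.
Area of MNO / Area of DEF = 25/16
Area of MNO = 80 * 25/16 = 125

125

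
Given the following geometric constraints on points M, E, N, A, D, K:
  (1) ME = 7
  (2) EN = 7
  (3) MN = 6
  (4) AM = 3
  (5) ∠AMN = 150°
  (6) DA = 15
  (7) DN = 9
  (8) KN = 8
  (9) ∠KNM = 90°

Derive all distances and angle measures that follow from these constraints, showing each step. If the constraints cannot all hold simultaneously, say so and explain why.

The constraints are consistent.

Step 1: From MN = 6, NK = 8, and ∠MNK = 90°, by the law of cosines:
  MK² = MN² + NK² - 2·MN·NK·cos(90°) = 36 + 64 - 0 = 100
  MK = 10

Step 2: From NM = 6, MA = 3, and ∠NMA = 150°, by the law of cosines:
  NA² = NM² + MA² - 2·NM·MA·cos(150°) = 36 + 9 + 31.18 = 76.18
  NA ≈ 8.73

Step 3: From ME = 7, MN = 6, EN = 7, by the inverse law of cosines:
  cos(∠EMN) = (ME² + MN² - EN²) / (2·ME·MN)
  ∠EMN = 64.62°

Step 4: From EM = 7, EN = 7, MN = 6, by the inverse law of cosines:
  cos(∠MEN) = (EM² + EN² - MN²) / (2·EM·EN)
  ∠MEN = 50.75°

Step 5: From NE = 7, NM = 6, EM = 7, by the inverse law of cosines:
  cos(∠ENM) = (NE² + NM² - EM²) / (2·NE·NM)
  ∠ENM = 64.62°

Step 6: From MK = 10, MN = 6, KN = 8, by the inverse law of cosines:
  cos(∠KMN) = (MK² + MN² - KN²) / (2·MK·MN)
  ∠KMN = 53.13°

Step 7: From NA = 8.73, ND = 9, AD = 15, by the inverse law of cosines:
  cos(∠AND) = (NA² + ND² - AD²) / (2·NA·ND)
  ∠AND = 115.58°

Step 8: From NA = 8.73, NM = 6, AM = 3, by the inverse law of cosines:
  cos(∠ANM) = (NA² + NM² - AM²) / (2·NA·NM)
  ∠ANM = 9.9°

Step 9: From AD = 15, AN = 8.73, DN = 9, by the inverse law of cosines:
  cos(∠DAN) = (AD² + AN² - DN²) / (2·AD·AN)
  ∠DAN = 32.77°

Step 10: From AM = 3, AN = 8.73, MN = 6, by the inverse law of cosines:
  cos(∠MAN) = (AM² + AN² - MN²) / (2·AM·AN)
  ∠MAN = 20.1°

Step 11: From DA = 15, DN = 9, AN = 8.73, by the inverse law of cosines:
  cos(∠ADN) = (DA² + DN² - AN²) / (2·DA·DN)
  ∠ADN = 31.66°

Step 12: From KM = 10, KN = 8, MN = 6, by the inverse law of cosines:
  cos(∠MKN) = (KM² + KN² - MN²) / (2·KM·KN)
  ∠MKN = 36.87°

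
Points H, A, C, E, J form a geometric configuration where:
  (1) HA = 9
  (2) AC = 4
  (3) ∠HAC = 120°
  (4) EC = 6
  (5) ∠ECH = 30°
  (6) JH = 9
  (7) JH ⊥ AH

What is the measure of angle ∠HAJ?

Step 1: By the law of cosines on triangle AHJ: AJ² = 9² + 9² − 2·9·9·cos(90°) = 162, so AJ = 9·√2.
Step 2: By the inverse law of cosines on triangle HAJ: cos(∠HAJ) = (9² + (9·√2)² − 9²) / (2·9·9·√2) = 162/229.1 = 0.7071, so ∠HAJ = 45°.

Therefore, the measure of angle ∠HAJ = 45°.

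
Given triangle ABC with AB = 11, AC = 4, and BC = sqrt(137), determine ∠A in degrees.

By the inverse law of cosines: cos(A) = (AB² + AC² - BC²) / (2 × AB × AC)
cos(A) = (11² + 4² - (sqrt(137))²) / (2 × 11 × 4)
cos(A) = (121 + 16 - (137)) / 88
cos(A) = 0
A = arccos(0) = 90°

90°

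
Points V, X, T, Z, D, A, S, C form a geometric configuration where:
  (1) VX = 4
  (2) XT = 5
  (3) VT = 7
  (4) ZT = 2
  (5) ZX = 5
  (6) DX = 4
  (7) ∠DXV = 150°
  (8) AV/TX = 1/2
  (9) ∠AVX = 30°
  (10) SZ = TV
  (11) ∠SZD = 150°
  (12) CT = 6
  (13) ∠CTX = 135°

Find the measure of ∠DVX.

Step 1: By the law of cosines on triangle VXD: VD² = 4² + 4² − 2·4·4·cos(150°) = 59.71, so VD ≈ 7.73.
Step 2: By the inverse law of cosines on triangle DVX: cos(∠DVX) = (7.73² + 4² − 4²) / (2·7.73·4) = 59.71/61.82 = 0.9659, so ∠DVX = 15°.

Therefore, the measure of angle ∠DVX = 15°.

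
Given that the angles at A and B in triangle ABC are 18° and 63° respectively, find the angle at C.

The interior angles sum to 180°: angle C = 180 - 18 - 63 = 99°.
The triangle is obtuse (angles 18°, 63°, 99°).

99 degrees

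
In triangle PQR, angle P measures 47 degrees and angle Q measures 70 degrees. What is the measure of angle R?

By the triangle angle sum property, the three interior angles of any triangle add up to 180°.
We know angle P = 47° and angle Q = 70°, so their sum is 117°.
Therefore angle R = 180° - 117° = 63°.

63 degrees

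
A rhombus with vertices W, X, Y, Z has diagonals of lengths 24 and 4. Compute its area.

Area = (24 * 4) / 2 = 96 / 2 = 48

48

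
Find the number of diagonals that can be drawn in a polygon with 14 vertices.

Each of the 14 vertices connects to 11 non-adjacent vertices via diagonals.
Total connections = 14 × 11 = 154, but each diagonal is counted twice.
Number of diagonals = 154 / 2 = 77.

77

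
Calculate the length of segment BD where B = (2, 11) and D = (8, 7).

d = sqrt((8 - 2)^2 + (7 - 11)^2)
d = sqrt(6^2 + -4^2)
d = sqrt(36 + 16)
d = sqrt(52) = 2*sqrt(13)

2*sqrt(13)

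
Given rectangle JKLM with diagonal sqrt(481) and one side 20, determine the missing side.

The diagonal of a rectangle forms a right triangle with the two sides.
Rearranging the Pythagorean theorem: missing side = sqrt(d^2 - known^2).
= sqrt(481 - 400) = sqrt(81) = 9.

9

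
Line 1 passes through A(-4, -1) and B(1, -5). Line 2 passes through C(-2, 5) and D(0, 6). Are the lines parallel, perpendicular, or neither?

Slope of line 1: m1 = (-5 - -1)/(1 - -4) = -4/5 = -4/5
Slope of line 2: m2 = (6 - 5)/(0 - -2) = 1/2 = 1/2
m1 != m2 (-4/5 != 1/2), so not parallel.
m1 * m2 = (-4/5) * (1/2) = -2/5 != -1, so not perpendicular.
The lines are neither parallel nor perpendicular.

Neither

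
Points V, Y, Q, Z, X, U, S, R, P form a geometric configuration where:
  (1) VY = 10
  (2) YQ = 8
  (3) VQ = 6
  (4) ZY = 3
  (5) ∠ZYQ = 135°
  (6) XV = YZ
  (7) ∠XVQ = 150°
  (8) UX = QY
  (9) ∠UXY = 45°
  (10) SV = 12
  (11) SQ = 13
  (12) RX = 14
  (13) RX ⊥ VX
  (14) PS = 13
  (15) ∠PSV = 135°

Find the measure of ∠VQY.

Step 1: By the inverse law of cosines on triangle VQY: cos(∠VQY) = (6² + 8² − 10²) / (2·6·8) = 0/96 = 0, so ∠VQY = 90°.

Therefore, the measure of angle ∠VQY = 90°.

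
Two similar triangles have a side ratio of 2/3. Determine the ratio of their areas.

Area scales with the square of linear dimensions. If every length is multiplied by 2/3, then the area is multiplied by (2/3)^2 = 4/9.
The area ratio is 4:9.

4:9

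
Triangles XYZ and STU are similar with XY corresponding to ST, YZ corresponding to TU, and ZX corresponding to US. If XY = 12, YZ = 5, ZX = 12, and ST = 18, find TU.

Similar triangles have proportional sides. Setting up the proportion:
ST / XY = TU / YZ
18 / 12 = TU / 5
TU = 5 * 18 / 12 = 15/2.

15/2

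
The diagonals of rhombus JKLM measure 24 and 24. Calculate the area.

Area = (24 * 24) / 2 = 576 / 2 = 288

288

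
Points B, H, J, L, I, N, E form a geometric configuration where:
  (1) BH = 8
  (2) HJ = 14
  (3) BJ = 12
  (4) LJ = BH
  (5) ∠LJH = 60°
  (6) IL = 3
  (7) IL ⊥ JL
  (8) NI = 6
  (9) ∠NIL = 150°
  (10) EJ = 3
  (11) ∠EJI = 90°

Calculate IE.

From the given relations: LJ = BH = 8.
Step 1: By the law of cosines on triangle JLI: JI² = 8² + 3² − 2·8·3·cos(90°) = 73, so JI = √73.
Step 2: By the law of cosines on triangle IJE: IE² = √73² + 3² − 2·√73·3·cos(90°) = 82, so IE = √82.

Therefore, the length of IE = √82.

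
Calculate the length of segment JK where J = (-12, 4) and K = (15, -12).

d = sqrt((27)^2 + (-16)^2) = sqrt(985)

sqrt(985)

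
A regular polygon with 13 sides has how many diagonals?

The number of diagonals in an n-gon is n(n - 3)/2.
For n = 13: 13(13 - 3)/2 = 13 × 10 / 2 = 65.

65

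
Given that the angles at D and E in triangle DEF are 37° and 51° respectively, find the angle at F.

The interior angles sum to 180°: angle F = 180 - 37 - 51 = 92°.
The triangle is obtuse (angles 37°, 51°, 92°).

92 degrees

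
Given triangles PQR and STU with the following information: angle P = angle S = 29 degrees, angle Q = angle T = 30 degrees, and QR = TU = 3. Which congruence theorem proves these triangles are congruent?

The given information provides:
angle P = angle S = 29 degrees, angle Q = angle T = 30 degrees, and QR = TU = 3
This matches the AAS congruence theorem.
Two pairs of corresponding angles and a non-included side are equal (Angle-Angle-Side).

AAS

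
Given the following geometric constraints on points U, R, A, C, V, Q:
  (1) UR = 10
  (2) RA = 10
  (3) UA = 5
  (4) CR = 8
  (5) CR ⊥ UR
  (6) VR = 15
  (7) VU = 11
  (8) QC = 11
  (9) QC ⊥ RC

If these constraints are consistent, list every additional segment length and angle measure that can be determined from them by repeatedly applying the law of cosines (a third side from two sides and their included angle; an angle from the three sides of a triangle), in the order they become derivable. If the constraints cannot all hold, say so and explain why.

The constraints are consistent. Derivable facts, in order:
After 1 step:
- RQ = √185
- UC = 2·√41
- ∠ARU = 28.96°
- ∠AUR = 75.52°
- ∠RAU = 75.52°
- ∠RUV = 91.04°
- ∠RVU = 41.8°
- ∠URV = 47.16°
After 2 steps:
- ∠CQR = 36.03°
- ∠CRQ = 53.97°
- ∠CUR = 38.66°
- ∠RCU = 51.34°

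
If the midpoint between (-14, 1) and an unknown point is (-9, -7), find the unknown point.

Using the midpoint formula: M = ((x1 + x2)/2, (y1 + y2)/2)
We know M = (-9, -7) and C = (-14, 1)
For x: -9 = (-14 + x2)/2, so x2 = 2*-9 - -14 = -4
For y: -7 = (1 + y2)/2, so y2 = 2*-7 - 1 = -15
D = (-4, -15)

(-4, -15)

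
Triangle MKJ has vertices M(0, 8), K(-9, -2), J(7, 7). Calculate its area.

Shoelace: Area = (1/2)|0(-2-7) + -9(7-8) + 7(8--2)| = (1/2)(79) = 79/2

79/2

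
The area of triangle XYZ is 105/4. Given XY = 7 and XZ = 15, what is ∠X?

sin(C) = 2 * 105/4 / (7 * 15) = 1/2, so C = arcsin(1/2) = 30°.
Since sin(180° - C) = sin(C), the obtuse angle 150° gives the same area, so C = 30° or C = 150°.

30° or 150°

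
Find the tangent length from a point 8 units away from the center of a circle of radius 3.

Let T be the point of tangency. Then CT ⊥ MT (radius ⊥ tangent).
In right triangle CTM: CM² = CT² + MT²
8² = 3² + MT²
MT² = 55, MT = sqrt(55)

sqrt(55)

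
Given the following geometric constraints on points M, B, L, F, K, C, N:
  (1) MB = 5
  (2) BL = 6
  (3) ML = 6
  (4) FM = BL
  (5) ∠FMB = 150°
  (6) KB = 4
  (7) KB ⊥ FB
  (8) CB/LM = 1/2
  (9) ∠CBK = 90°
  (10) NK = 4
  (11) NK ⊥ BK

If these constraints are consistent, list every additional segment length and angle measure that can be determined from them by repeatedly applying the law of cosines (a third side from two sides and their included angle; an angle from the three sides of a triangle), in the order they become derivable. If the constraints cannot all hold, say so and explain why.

The constraints are consistent. Derivable facts, in order:
After 1 step:
- BF ≈ 10.63
- BN = 4·√2
- KC = 5
- ∠BLM = 49.25°
- ∠BML = 65.38°
- ∠LBM = 65.38°
After 2 steps:
- FK ≈ 11.36
- ∠BCK = 53.13°
- ∠BFM = 13.6°
- ∠BKC = 36.87°
- ∠BNK = 45°
- ∠FBM = 16.4°
- ∠KBN = 45°
After 3 steps:
- ∠BFK = 20.62°
- ∠BKF = 69.38°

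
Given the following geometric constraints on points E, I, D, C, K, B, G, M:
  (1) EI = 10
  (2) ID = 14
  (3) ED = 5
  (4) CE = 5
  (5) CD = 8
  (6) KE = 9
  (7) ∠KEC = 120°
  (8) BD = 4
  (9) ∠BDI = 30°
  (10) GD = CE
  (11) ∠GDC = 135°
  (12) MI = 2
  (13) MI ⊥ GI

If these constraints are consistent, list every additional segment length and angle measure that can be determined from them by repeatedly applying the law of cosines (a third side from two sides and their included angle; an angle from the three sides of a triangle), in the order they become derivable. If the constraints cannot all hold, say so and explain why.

The constraints are consistent. Derivable facts, in order:
After 1 step:
- CG ≈ 12.07
- CK = √151
- IB ≈ 10.72
- ∠CDE = 36.87°
- ∠CED = 106.26°
- ∠DCE = 36.87°
- ∠DEI = 135.23°
- ∠DIE = 14.57°
- ∠EDI = 30.2°
After 2 steps:
- ∠BID = 10.75°
- ∠CGD = 27.96°
- ∠CKE = 20.63°
- ∠DBI = 139.25°
- ∠DCG = 17.04°
- ∠ECK = 39.37°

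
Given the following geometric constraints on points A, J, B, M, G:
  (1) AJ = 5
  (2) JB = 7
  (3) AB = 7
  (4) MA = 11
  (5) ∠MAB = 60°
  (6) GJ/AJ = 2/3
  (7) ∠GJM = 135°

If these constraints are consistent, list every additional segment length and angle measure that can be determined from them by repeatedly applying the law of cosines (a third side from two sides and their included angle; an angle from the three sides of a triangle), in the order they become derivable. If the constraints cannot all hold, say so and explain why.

The constraints are consistent. Derivable facts, in order:
After 1 step:
- BM = √93
- ∠ABJ = 41.85°
- ∠AJB = 69.08°
- ∠BAJ = 69.08°
After 2 steps:
- ∠ABM = 81.05°
- ∠AMB = 38.95°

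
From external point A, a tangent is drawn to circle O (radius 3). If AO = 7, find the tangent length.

tangent = √(d² - r²) = √(7² - 3²) = √(49 - 9) = √40 = 2*sqrt(10)

2*sqrt(10)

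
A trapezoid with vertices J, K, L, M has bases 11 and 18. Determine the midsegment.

The midsegment (median) of a trapezoid connects the midpoints of the non-parallel sides.
Its length is the average of the two bases: (11 + 18) / 2 = 29/2.

29/2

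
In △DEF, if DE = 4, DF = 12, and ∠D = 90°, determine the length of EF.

The included angle is 90°, so the triangle is right-angled at D. The opposite side EF is the hypotenuse.
By the Pythagorean theorem: EF = sqrt(4^2 + 12^2) = sqrt(160) = 4*sqrt(10).

4*sqrt(10)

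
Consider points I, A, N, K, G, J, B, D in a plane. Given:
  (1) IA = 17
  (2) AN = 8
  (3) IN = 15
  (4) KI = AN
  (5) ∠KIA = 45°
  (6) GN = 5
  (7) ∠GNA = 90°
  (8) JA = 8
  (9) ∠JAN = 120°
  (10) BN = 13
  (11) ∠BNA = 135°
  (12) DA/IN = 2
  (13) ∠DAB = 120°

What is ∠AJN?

Step 1: By the law of cosines on triangle JAN: JN² = 8² + 8² − 2·8·8·cos(120°) = 192, so JN = 8·√3.
Step 2: By the inverse law of cosines on triangle AJN: cos(∠AJN) = (8² + (8·√3)² − 8²) / (2·8·8·√3) = 192/221.7 = 0.866, so ∠AJN = 30°.

Therefore, the measure of angle ∠AJN = 30°.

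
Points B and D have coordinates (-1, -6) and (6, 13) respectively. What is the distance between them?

d = sqrt((6 - -1)^2 + (13 - -6)^2)
d = sqrt(7^2 + 19^2)
d = sqrt(49 + 361)
d = sqrt(410)

sqrt(410)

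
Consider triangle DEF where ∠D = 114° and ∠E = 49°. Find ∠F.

Let angle F = x. Then 114 + 49 + x = 180.
x = 180 - 163 = 17 degrees.

17 degrees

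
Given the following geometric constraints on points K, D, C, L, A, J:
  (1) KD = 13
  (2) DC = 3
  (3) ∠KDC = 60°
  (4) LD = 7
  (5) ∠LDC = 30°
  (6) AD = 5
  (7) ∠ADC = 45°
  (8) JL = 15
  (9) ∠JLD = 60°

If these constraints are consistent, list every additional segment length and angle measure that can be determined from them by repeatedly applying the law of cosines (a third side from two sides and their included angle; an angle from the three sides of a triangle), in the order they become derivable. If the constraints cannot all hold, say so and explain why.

The constraints are consistent. Derivable facts, in order:
After 1 step:
- CA ≈ 3.58
- CL ≈ 4.65
- DJ = 13
- KC = √139
After 2 steps:
- ∠ACD = 98.61°
- ∠CAD = 36.39°
- ∠CKD = 12.73°
- ∠CLD = 18.82°
- ∠DCK = 107.27°
- ∠DCL = 131.18°
- ∠DJL = 27.8°
- ∠JDL = 92.2°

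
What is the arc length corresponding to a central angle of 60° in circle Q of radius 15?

Arc length = 2πr × θ/360
= 2π × 15 × 1/6
= 5*pi

5*pi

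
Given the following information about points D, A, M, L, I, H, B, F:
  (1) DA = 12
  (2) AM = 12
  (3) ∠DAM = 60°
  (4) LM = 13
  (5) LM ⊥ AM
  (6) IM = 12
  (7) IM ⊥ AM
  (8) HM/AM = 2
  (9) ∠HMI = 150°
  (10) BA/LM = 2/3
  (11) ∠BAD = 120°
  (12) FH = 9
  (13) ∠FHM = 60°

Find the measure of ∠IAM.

Step 1: By the law of cosines on triangle AMI: AI² = 12² + 12² − 2·12·12·cos(90°) = 288, so AI = 12·√2.
Step 2: By the inverse law of cosines on triangle IAM: cos(∠IAM) = ((12·√2)² + 12² − 12²) / (2·12·√2·12) = 288/407.29 = 0.7071, so ∠IAM = 45°.

Therefore, the measure of angle ∠IAM = 45°.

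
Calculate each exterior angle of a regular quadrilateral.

Each exterior angle of a regular n-gon is 360 / n.
For n = 4: 360 / 4 = 90 degrees.

90 degrees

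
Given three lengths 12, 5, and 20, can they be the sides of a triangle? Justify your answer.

The longest side is 20. The other two sides sum to 5 + 12 = 17.
Since 17 ≤ 20, the two shorter sides cannot reach around to close the triangle.

No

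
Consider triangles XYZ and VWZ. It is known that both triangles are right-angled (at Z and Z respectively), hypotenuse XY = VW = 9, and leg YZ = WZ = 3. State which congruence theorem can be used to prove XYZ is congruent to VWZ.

Consider the given information: both triangles are right-angled (at Z and Z respectively), hypotenuse XY = VW = 9, and leg YZ = WZ = 3
This is not ASA or AAS: ASA requires two angles and the side between them. AAS requires two angles and a non-included side.
The correct criterion is HL. The hypotenuse and one leg of two right triangles are equal (Hypotenuse-Leg).

HL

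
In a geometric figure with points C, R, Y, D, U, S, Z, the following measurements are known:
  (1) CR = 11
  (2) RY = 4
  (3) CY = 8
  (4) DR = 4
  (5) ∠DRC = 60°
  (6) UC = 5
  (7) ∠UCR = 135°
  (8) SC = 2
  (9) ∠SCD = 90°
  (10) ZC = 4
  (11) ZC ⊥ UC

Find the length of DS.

Step 1: By the law of cosines on triangle CRD: CD² = 11² + 4² − 2·11·4·cos(60°) = 93, so CD = √93.
Step 2: By the law of cosines on triangle DCS: DS² = √93² + 2² − 2·√93·2·cos(90°) = 97, so DS = √97.

Therefore, the length of DS = √97.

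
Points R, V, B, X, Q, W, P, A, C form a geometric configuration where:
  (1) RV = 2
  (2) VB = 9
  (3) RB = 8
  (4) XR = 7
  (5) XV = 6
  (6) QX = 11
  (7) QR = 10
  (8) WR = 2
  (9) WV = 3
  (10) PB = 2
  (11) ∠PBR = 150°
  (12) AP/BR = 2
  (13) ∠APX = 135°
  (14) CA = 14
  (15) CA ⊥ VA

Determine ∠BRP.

Step 1: By the law of cosines on triangle RBP: RP² = 8² + 2² − 2·8·2·cos(150°) = 95.71, so RP ≈ 9.78.
Step 2: By the inverse law of cosines on triangle BRP: cos(∠BRP) = (8² + 9.78² − 2²) / (2·8·9.78) = 155.71/156.53 = 0.9948, so ∠BRP = 5.87°.

Therefore, the measure of angle ∠BRP = 5.87°.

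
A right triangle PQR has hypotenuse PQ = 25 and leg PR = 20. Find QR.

By the Pythagorean theorem: QR^2 = PQ^2 - PR^2
QR^2 = 25^2 - 20^2 = 625 - 400 = 225
QR = sqrt(225) = 15

15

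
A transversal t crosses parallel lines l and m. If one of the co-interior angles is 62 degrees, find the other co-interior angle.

Co-interior (same-side interior) angles are between the parallel lines on the same side of the transversal.
Unlike corresponding or alternate interior angles, they are supplementary rather than equal.
So the angle = 180 - 62 = 118 degrees.

118 degrees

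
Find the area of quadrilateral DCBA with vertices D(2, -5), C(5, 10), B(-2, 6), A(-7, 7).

Shoelace: sum of cross terms = 144, Area = (1/2)|144| = 72

72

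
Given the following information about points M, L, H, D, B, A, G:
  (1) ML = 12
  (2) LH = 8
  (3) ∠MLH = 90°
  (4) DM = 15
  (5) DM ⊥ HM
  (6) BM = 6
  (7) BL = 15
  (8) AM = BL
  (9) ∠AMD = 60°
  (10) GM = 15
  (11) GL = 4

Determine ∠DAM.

From the given relations: AM = BL = 15.
Step 1: By the law of cosines on triangle AMD: AD² = 15² + 15² − 2·15·15·cos(60°) = 225, so AD = 15.
Step 2: By the inverse law of cosines on triangle DAM: cos(∠DAM) = (15² + 15² − 15²) / (2·15·15) = 225/450 = 0.5, so ∠DAM = 60°.

Therefore, the measure of angle ∠DAM = 60°.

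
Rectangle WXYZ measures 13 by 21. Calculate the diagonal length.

Using the Pythagorean theorem:
d² = 13² + 21² = 169 + 441 = 610
d = sqrt(610)

sqrt(610)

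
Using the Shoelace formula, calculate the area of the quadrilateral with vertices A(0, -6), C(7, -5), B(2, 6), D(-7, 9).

Using the Shoelace formula for a quadrilateral (vertices in order):
Area = (1/2)|sum of (x_i * y_(i+1) - x_(i+1) * y_i)|
Terms: (0*-5 - 7*-6) = 42, (7*6 - 2*-5) = 52, (2*9 - -7*6) = 60, (-7*-6 - 0*9) = 42
Sum = 196
Area = (1/2)(196) = 98

98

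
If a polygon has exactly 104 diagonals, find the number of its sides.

Using d = n(n - 3)/2, we solve 104 = n(n - 3)/2.
So n(n - 3) = 208.
Testing n = 16: 16 * 13 = 208 = 208. Correct.
The polygon has 16 sides.

16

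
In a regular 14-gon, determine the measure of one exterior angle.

Each exterior angle of a regular n-gon is 360 / n.
For n = 14: 360 / 14 = 180/7 degrees.

180/7 degrees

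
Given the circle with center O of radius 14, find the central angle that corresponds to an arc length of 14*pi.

θ = 360 × 14*pi / (2π × 14) = 180° (rearranging arc length formula).

180°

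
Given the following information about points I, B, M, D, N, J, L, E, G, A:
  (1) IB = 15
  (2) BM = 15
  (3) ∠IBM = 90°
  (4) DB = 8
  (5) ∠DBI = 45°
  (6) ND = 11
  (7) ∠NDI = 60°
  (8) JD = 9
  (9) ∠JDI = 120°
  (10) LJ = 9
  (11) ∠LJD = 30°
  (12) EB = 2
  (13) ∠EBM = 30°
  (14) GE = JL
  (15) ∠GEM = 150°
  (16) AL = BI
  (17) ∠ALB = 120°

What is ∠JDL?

Step 1: By the law of cosines on triangle DJL: DL² = 9² + 9² − 2·9·9·cos(30°) = 21.7, so DL ≈ 4.66.
Step 2: By the inverse law of cosines on triangle JDL: cos(∠JDL) = (9² + 4.66² − 9²) / (2·9·4.66) = 21.7/83.86 = 0.2588, so ∠JDL = 75°.

Therefore, the measure of angle ∠JDL = 75°.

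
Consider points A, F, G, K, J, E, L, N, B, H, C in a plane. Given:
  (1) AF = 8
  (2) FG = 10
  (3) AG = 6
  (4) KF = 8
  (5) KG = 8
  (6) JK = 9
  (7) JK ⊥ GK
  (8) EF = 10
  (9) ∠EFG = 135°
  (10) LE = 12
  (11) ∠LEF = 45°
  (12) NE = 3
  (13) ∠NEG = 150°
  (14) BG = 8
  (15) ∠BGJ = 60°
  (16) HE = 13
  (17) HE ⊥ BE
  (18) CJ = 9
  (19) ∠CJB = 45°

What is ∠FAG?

Step 1: By the inverse law of cosines on triangle FAG: cos(∠FAG) = (8² + 6² − 10²) / (2·8·6) = 0/96 = 0, so ∠FAG = 90°.

Therefore, the measure of angle ∠FAG = 90°.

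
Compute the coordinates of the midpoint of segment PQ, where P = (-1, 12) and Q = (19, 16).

The midpoint is the average of the coordinates:
x: (-1 + 19)/2 = 9
y: (12 + 16)/2 = 14
Midpoint = (9, 14)

(9, 14)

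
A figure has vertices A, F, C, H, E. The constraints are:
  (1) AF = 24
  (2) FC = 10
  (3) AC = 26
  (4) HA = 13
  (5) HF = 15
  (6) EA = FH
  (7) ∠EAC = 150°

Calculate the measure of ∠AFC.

Step 1: By the inverse law of cosines on triangle AFC: cos(∠AFC) = (24² + 10² − 26²) / (2·24·10) = 0/480 = 0, so ∠AFC = 90°.

Therefore, the measure of angle ∠AFC = 90°.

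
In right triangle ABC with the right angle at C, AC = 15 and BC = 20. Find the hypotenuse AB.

AB = sqrt(15^2 + 20^2) = sqrt(625) = 25

25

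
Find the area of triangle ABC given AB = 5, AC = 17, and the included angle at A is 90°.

Area = (1/2)(5)(17) sin(90°) = (1/2)(5)(17)(1) = 85/2

85/2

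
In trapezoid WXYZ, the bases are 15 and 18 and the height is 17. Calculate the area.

Area of a trapezoid = (base1 + base2) * height / 2
Area = (15 + 18) * 17 / 2
Area = 33 * 17 / 2
Area = 561 / 2
Area = 561/2

561/2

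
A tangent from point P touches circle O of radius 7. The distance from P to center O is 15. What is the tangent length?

tangent = √(d² - r²) = √(15² - 7²) = √(225 - 49) = √176 = 4*sqrt(11)

4*sqrt(11)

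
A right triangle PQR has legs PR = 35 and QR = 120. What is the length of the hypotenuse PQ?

In a right triangle, the square of the hypotenuse equals the sum of the squares of the two legs.
The legs are 35 and 120, so the hypotenuse = sqrt(1225 + 14400) = sqrt(15625) = 125.

125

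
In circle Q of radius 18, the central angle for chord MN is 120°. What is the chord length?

Chord length = 2r sin(θ/2)
= 2 × 18 × sin(120°/2)
= 2 × 18 × sin(60°)
= 18*sqrt(3)

18*sqrt(3)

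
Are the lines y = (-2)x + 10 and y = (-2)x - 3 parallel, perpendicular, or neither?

Slope of line 1: m1 = -2
Slope of line 2: m2 = -2
m1 = m2, so the lines are parallel.

Parallel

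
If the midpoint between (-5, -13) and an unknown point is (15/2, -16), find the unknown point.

Using the midpoint formula: M = ((x1 + x2)/2, (y1 + y2)/2)
We know M = (15/2, -16) and L = (-5, -13)
For x: 15/2 = (-5 + x2)/2, so x2 = 2*15/2 - -5 = 20
For y: -16 = (-13 + y2)/2, so y2 = 2*-16 - -13 = -19
M = (20, -19)

(20, -19)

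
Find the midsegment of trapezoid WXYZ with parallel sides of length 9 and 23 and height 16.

The midsegment (median) of a trapezoid connects the midpoints of the non-parallel sides.
Its length is the average of the two bases: (9 + 23) / 2 = 16.

16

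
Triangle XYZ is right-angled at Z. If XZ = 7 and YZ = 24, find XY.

By the Pythagorean theorem: XY^2 = XZ^2 + YZ^2
XY^2 = 7^2 + 24^2 = 49 + 576 = 625
XY = sqrt(625) = 25

25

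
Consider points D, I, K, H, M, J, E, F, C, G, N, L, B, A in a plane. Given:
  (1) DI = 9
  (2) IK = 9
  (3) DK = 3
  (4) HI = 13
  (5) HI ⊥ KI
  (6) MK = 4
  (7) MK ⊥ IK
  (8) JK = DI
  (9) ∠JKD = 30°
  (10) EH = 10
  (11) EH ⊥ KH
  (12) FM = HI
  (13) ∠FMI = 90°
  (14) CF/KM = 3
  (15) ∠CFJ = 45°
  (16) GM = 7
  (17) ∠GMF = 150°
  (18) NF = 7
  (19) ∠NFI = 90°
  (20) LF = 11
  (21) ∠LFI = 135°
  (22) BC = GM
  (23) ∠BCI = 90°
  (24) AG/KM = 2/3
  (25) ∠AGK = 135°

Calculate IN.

From the given relations: FM = HI = 13.
Step 1: By the law of cosines on triangle IKM: IM² = 9² + 4² − 2·9·4·cos(90°) = 97, so IM = √97.
Step 2: By the law of cosines on triangle FMI: FI² = 13² + √97² − 2·13·√97·cos(90°) = 266, so FI ≈ 16.31.
Step 3: By the law of cosines on triangle IFN: IN² = 16.31² + 7² − 2·16.31·7·cos(90°) = 315, so IN = 3·√35.

Therefore, the length of IN = 3·√35.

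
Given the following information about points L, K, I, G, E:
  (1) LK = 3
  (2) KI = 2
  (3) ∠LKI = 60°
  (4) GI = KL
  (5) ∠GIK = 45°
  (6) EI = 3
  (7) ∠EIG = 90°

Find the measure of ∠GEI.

From the given relations: GI = KL = 3.
Step 1: By the law of cosines on triangle EIG: EG² = 3² + 3² − 2·3·3·cos(90°) = 18, so EG = 3·√2.
Step 2: By the inverse law of cosines on triangle GEI: cos(∠GEI) = ((3·√2)² + 3² − 3²) / (2·3·√2·3) = 18/25.46 = 0.7071, so ∠GEI = 45°.

Therefore, the measure of angle ∠GEI = 45°.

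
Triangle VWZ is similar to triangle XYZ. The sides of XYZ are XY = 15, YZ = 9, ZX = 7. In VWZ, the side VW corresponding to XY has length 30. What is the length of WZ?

k = 30/15 = 2. WZ = 2 * 9 = 18.

18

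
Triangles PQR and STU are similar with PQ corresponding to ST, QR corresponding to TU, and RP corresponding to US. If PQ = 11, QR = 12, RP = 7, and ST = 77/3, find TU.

k = 77/3/11 = 7/3. TU = 7/3 * 12 = 28.

28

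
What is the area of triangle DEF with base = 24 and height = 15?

Area = (1/2) * base * height
Area = (1/2) * 24 * 15
Area = 180

180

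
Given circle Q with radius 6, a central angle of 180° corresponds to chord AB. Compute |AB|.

Chord length = 2r sin(θ/2)
= 2 × 6 × sin(180°/2)
= 2 × 6 × sin(90°)
= 12

12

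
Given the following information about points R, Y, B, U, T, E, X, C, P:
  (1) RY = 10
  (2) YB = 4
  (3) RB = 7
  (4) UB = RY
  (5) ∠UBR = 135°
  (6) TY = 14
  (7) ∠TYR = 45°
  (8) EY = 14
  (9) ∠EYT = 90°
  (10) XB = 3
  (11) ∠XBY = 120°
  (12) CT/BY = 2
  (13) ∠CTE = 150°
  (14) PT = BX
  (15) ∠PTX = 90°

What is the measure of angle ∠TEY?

Step 1: By the law of cosines on triangle EYT: ET² = 14² + 14² − 2·14·14·cos(90°) = 392, so ET = 14·√2.
Step 2: By the inverse law of cosines on triangle TEY: cos(∠TEY) = ((14·√2)² + 14² − 14²) / (2·14·√2·14) = 392/554.37 = 0.7071, so ∠TEY = 45°.

Therefore, the measure of angle ∠TEY = 45°.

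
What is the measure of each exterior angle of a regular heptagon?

Each exterior angle of a regular n-gon is 360 / n.
For n = 7: 360 / 7 = 360/7 degrees.

360/7 degrees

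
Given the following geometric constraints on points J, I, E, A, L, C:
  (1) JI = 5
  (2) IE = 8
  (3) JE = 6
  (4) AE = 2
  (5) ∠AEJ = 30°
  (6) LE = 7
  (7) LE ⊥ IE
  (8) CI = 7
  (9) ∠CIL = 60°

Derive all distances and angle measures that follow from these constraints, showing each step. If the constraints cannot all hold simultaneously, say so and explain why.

The constraints are consistent.

Step 1: From JE = 6, EA = 2, and ∠JEA = 30°, by the law of cosines:
  JA² = JE² + EA² - 2·JE·EA·cos(30°) = 36 + 4 - 20.78 = 19.22
  JA ≈ 4.38

Step 2: From IE = 8, EL = 7, and ∠IEL = 90°, by the law of cosines:
  IL² = IE² + EL² - 2·IE·EL·cos(90°) = 64 + 49 - 0 = 113
  IL = √113

Step 3: From JE = 6, JI = 5, EI = 8, by the inverse law of cosines:
  cos(∠EJI) = (JE² + JI² - EI²) / (2·JE·JI)
  ∠EJI = 92.87°

Step 4: From IE = 8, IJ = 5, EJ = 6, by the inverse law of cosines:
  cos(∠EIJ) = (IE² + IJ² - EJ²) / (2·IE·IJ)
  ∠EIJ = 48.51°

Step 5: From EI = 8, EJ = 6, IJ = 5, by the inverse law of cosines:
  cos(∠IEJ) = (EI² + EJ² - IJ²) / (2·EI·EJ)
  ∠IEJ = 38.62°

Step 6: From LI = √113, IC = 7, and ∠LIC = 60°, by the law of cosines:
  LC² = LI² + IC² - 2·LI·IC·cos(60°) = 113 + 49 - 74.41 = 87.59
  LC ≈ 9.36

Step 7: From JA = 4.38, JE = 6, AE = 2, by the inverse law of cosines:
  cos(∠AJE) = (JA² + JE² - AE²) / (2·JA·JE)
  ∠AJE = 13.19°

Step 8: From IE = 8, IL = √113, EL = 7, by the inverse law of cosines:
  cos(∠EIL) = (IE² + IL² - EL²) / (2·IE·IL)
  ∠EIL = 41.19°

Step 9: From AE = 2, AJ = 4.38, EJ = 6, by the inverse law of cosines:
  cos(∠EAJ) = (AE² + AJ² - EJ²) / (2·AE·AJ)
  ∠EAJ = 136.81°

Step 10: From LE = 7, LI = √113, EI = 8, by the inverse law of cosines:
  cos(∠ELI) = (LE² + LI² - EI²) / (2·LE·LI)
  ∠ELI = 48.81°

Step 11: From LC = 9.36, LI = √113, CI = 7, by the inverse law of cosines:
  cos(∠CLI) = (LC² + LI² - CI²) / (2·LC·LI)
  ∠CLI = 40.37°

Step 12: From CI = 7, CL = 9.36, IL = √113, by the inverse law of cosines:
  cos(∠ICL) = (CI² + CL² - IL²) / (2·CI·CL)
  ∠ICL = 79.63°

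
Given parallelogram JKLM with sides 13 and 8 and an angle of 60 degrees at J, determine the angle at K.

In a parallelogram, consecutive angles are supplementary (sum to 180°).
angle K = 180 - angle J
angle K = 180 - 60
angle K = 120 degrees

120 degrees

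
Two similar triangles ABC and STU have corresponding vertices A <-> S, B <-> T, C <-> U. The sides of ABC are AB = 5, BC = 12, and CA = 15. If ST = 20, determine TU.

Similar triangles have proportional sides. Setting up the proportion:
ST / AB = TU / BC
20 / 5 = TU / 12
TU = 12 * 20 / 5 = 48.

48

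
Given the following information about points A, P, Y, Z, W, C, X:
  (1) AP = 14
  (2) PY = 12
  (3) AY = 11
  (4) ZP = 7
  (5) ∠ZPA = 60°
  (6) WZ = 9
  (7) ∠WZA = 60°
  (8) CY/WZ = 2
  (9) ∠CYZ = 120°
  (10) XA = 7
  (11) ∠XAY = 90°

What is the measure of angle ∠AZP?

Step 1: By the law of cosines on triangle ZPA: ZA² = 7² + 14² − 2·7·14·cos(60°) = 147, so ZA = 7·√3.
Step 2: By the inverse law of cosines on triangle AZP: cos(∠AZP) = ((7·√3)² + 7² − 14²) / (2·7·√3·7) = 0/169.74 = 0, so ∠AZP = 90°.

Therefore, the measure of angle ∠AZP = 90°.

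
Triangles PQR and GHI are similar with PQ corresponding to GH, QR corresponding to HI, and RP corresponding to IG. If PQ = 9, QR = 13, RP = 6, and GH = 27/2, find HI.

Similar triangles have proportional sides. Setting up the proportion:
GH / PQ = HI / QR
27/2 / 9 = HI / 13
HI = 13 * 27/2 / 9 = 39/2.

39/2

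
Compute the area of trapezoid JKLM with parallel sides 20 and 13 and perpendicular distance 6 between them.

Area of a trapezoid = (base1 + base2) * height / 2
Area = (20 + 13) * 6 / 2
Area = 33 * 6 / 2
Area = 198 / 2
Area = 99

99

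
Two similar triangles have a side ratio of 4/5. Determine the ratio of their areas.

The ratio of areas of similar triangles equals the square of the side ratio.
Side ratio = 4:5
Area ratio = (4/5)^2 = 16/25 = 16:25

16:25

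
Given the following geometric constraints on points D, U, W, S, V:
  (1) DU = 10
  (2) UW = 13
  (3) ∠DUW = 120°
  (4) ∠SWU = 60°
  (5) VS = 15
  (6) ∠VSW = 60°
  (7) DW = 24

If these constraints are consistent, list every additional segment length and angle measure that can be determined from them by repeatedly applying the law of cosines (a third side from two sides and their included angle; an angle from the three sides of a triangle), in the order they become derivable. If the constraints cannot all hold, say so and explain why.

These constraints are not satisfiable: (1), (2) and (3) already determine DW: by the law of cosines DW² = 10² + 13² − 2·10·13·cos(120°) = 399, so DW ≈ 19.97, which contradicts (7) DW = 24. No planar figure meets all of them, so nothing further can be derived.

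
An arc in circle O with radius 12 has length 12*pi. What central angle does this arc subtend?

θ = 360 × 12*pi / (2π × 12) = 180° (rearranging arc length formula).

180°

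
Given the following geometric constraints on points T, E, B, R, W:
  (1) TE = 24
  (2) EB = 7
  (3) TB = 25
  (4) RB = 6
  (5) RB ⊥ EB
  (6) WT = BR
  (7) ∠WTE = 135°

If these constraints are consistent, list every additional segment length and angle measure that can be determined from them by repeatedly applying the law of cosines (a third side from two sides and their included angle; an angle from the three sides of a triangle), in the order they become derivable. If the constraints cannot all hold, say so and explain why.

The constraints are consistent. Derivable facts, in order:
After 1 step:
- ER = √85
- EW ≈ 28.56
- ∠BET = 90°
- ∠BTE = 16.26°
- ∠EBT = 73.74°
After 2 steps:
- ∠BER = 40.6°
- ∠BRE = 49.4°
- ∠EWT = 36.46°
- ∠TEW = 8.54°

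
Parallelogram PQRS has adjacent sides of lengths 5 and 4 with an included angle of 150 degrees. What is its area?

Area = a * b * sin(theta)
Area = 5 * 4 * sin(150 degrees)
Area = 20 * 1/2
Area = 10

10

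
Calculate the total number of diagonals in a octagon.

Each of the 8 vertices connects to 5 non-adjacent vertices via diagonals.
Total connections = 8 × 5 = 40, but each diagonal is counted twice.
Number of diagonals = 40 / 2 = 20.

20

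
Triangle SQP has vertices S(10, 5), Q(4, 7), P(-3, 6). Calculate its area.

Shoelace: Area = (1/2)|10(7-6) + 4(6-5) + -3(5-7)| = (1/2)(20) = 10

10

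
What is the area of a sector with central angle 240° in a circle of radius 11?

Sector area = πr² × θ/360
= π × 11² × 2/3
= π × 121 × 2/3
= 242*pi/3

242*pi/3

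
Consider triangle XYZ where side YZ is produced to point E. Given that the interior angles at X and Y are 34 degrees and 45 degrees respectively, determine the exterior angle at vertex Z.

Exterior angle = 34 + 45 = 79 degrees (exterior angle theorem).

79 degrees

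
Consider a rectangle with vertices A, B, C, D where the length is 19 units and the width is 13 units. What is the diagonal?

d = sqrt(19^2 + 13^2) = sqrt(530)

sqrt(530)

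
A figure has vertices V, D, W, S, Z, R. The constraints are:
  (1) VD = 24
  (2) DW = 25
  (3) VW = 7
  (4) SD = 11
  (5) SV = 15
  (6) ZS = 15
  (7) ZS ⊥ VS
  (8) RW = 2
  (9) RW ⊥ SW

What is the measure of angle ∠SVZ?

Step 1: By the law of cosines on triangle VSZ: VZ² = 15² + 15² − 2·15·15·cos(90°) = 450, so VZ = 15·√2.
Step 2: By the inverse law of cosines on triangle SVZ: cos(∠SVZ) = (15² + (15·√2)² − 15²) / (2·15·15·√2) = 450/636.4 = 0.7071, so ∠SVZ = 45°.

Therefore, the measure of angle ∠SVZ = 45°.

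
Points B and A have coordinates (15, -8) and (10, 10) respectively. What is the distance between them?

d = sqrt((-5)^2 + (18)^2) = sqrt(349)

sqrt(349)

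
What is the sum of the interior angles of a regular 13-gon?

The sum of interior angles of an n-sided polygon is (n - 2) * 180.
For n = 13: (13 - 2) * 180 = 11 * 180 = 1980 degrees.

1980 degrees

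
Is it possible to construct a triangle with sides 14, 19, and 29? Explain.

Yes.
The triangle inequality requires that the sum of any two sides exceeds the third.
Here 14 + 19 = 33 > 29, so the condition is met.

Yes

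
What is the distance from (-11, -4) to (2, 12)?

The horizontal distance is |2 - -11| = 13 and the vertical distance is |12 - -4| = 16.
By the Pythagorean theorem, d = sqrt(13^2 + 16^2) = sqrt(425) = 5*sqrt(17).

5*sqrt(17)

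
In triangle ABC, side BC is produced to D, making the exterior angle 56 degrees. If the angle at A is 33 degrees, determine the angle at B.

The exterior angle theorem states that an exterior angle equals the sum of the two non-adjacent interior angles.
So 56 = 33 + angle B, which gives angle B = 56 - 33 = 23 degrees.

23 degrees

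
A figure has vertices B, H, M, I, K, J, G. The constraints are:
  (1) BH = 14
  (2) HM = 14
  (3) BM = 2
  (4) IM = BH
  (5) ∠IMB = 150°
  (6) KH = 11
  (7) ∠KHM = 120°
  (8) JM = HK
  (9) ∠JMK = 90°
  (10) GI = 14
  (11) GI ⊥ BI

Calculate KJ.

From the given relations: JM = HK = 11.
Step 1: By the law of cosines on triangle KHM: KM² = 11² + 14² − 2·11·14·cos(120°) = 471, so KM ≈ 21.7.
Step 2: By the law of cosines on triangle KMJ: KJ² = 21.7² + 11² − 2·21.7·11·cos(90°) = 592, so KJ = 4·√37.

Therefore, the length of KJ = 4·√37.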